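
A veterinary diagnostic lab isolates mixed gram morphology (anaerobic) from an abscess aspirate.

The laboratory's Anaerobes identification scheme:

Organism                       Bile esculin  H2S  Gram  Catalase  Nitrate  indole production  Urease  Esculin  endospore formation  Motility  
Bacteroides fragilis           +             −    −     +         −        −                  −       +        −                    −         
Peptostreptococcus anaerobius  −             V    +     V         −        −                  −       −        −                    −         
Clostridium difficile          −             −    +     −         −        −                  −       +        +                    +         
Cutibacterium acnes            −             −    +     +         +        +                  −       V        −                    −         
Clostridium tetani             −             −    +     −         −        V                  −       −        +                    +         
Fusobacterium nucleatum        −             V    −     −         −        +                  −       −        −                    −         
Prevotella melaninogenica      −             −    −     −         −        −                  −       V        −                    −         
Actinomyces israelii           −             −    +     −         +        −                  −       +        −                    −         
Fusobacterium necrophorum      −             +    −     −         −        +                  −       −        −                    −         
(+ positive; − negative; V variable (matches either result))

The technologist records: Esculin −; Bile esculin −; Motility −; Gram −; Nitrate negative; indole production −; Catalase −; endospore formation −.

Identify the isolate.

Prevotella melaninogenica

Nitrate −: excludes Cutibacterium acnes, Actinomyces israelii — 7 left.
Motility −: excludes Clostridium difficile, Clostridium tetani — 5 left.
Gram −: excludes Peptostreptococcus anaerobius — 4 left.
indole production −: excludes Fusobacterium nucleatum, Fusobacterium necrophorum — 2 left.
endospore formation −: all 2 remaining candidates are consistent.
Bile esculin −: excludes Bacteroides fragilis — 1 left.
Catalase −: the one remaining candidate is consistent.
Esculin −: the one remaining candidate is consistent.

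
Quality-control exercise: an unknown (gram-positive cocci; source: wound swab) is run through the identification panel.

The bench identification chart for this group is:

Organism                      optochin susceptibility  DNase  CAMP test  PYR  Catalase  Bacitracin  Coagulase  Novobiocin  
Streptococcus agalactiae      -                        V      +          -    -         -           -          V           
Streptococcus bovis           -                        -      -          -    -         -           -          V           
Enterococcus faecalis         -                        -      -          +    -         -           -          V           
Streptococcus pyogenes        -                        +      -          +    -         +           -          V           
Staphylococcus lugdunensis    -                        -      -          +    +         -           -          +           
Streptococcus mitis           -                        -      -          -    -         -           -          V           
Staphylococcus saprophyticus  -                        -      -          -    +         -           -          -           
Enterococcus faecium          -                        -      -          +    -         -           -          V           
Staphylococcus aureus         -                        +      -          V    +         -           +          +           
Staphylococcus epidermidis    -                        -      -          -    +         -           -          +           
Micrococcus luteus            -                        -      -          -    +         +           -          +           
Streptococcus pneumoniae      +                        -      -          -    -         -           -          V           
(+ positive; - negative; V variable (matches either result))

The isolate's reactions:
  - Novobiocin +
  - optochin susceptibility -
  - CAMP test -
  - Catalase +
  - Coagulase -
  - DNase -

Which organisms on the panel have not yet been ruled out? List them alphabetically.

Catalase +: excludes 7 organisms — 5 left.
CAMP test -: all 5 remaining candidates are consistent.
Coagulase -: excludes Staphylococcus aureus — 4 left.
DNase -: all 4 remaining candidates are consistent.
optochin susceptibility -: all 4 remaining candidates are consistent.
Novobiocin +: excludes Staphylococcus saprophyticus — 3 left.

Micrococcus luteus, Staphylococcus epidermidis, Staphylococcus lugdunensis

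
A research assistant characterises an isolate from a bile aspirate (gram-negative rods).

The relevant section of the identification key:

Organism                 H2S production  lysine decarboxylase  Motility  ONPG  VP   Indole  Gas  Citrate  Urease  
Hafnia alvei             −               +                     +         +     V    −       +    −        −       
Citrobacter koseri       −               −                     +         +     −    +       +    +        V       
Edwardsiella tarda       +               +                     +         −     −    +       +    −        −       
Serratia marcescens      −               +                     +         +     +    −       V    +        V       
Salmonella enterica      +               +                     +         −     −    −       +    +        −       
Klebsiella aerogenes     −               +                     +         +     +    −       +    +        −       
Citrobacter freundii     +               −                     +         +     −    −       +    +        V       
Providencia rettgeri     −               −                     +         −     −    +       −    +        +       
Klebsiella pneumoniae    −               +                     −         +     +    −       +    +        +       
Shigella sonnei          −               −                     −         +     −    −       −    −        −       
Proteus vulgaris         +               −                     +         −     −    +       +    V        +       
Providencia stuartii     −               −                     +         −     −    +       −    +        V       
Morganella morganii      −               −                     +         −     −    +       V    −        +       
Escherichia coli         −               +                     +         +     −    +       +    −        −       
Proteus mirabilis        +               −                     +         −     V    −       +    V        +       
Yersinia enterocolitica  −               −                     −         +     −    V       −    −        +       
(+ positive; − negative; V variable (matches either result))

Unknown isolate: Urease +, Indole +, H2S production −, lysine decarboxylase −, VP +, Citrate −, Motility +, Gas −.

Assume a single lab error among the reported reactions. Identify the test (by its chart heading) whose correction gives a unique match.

As reported, no row in the chart matches all 8 reactions.
Reversing Urease → still no organism matches.
Reversing H2S production → still no organism matches.
Reversing lysine decarboxylase → still no organism matches.
Reversing VP (to −) → unique match: Morganella morganii.
Reversing Citrate → still no organism matches.
Reversing Indole → still no organism matches.
Reversing Motility → still no organism matches.
Reversing Gas → still no organism matches.

VP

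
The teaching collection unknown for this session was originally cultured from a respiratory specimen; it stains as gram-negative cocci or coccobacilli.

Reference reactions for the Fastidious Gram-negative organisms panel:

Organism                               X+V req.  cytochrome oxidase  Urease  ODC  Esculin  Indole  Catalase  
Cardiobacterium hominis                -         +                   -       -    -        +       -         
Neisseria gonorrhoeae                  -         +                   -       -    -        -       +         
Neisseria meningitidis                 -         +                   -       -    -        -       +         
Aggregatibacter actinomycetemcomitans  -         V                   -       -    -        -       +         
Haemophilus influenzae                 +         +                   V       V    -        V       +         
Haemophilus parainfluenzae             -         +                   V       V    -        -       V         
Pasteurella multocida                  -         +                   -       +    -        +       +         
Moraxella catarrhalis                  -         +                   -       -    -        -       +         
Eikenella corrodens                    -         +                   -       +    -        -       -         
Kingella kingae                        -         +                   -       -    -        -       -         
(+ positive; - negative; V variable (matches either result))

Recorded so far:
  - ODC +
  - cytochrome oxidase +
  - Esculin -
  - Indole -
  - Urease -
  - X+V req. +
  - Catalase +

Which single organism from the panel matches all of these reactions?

cytochrome oxidase +: all 10 remaining candidates are consistent.
Urease -: all 10 remaining candidates are consistent.
X+V req. +: excludes 9 organisms — 1 left.
ODC +: the one remaining candidate is consistent.
Esculin -: the one remaining candidate is consistent.
Catalase +: the one remaining candidate is consistent.
Indole -: the one remaining candidate is consistent.

Haemophilus influenzae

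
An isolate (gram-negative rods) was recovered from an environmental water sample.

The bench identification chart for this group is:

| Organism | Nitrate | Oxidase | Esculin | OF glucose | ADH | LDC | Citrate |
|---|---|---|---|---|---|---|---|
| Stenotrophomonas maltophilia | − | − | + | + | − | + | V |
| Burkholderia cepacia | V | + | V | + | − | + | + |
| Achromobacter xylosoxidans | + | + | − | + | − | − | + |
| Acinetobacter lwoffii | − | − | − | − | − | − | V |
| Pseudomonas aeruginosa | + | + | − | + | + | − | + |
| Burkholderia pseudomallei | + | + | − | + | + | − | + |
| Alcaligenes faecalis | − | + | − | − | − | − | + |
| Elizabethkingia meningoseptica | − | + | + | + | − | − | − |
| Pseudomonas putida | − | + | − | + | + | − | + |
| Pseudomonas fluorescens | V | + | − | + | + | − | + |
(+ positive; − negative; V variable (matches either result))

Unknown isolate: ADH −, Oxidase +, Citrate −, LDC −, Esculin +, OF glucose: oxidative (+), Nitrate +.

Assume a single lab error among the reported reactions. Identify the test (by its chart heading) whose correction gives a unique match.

As reported, no row in the chart matches all 7 reactions.
Reversing ADH → still no organism matches.
Reversing LDC → still no organism matches.
Reversing Esculin → still no organism matches.
Reversing Citrate → still no organism matches.
Reversing OF glucose → still no organism matches.
Reversing Nitrate (to −) → unique match: Elizabethkingia meningoseptica.
Reversing Oxidase → still no organism matches.

Nitrate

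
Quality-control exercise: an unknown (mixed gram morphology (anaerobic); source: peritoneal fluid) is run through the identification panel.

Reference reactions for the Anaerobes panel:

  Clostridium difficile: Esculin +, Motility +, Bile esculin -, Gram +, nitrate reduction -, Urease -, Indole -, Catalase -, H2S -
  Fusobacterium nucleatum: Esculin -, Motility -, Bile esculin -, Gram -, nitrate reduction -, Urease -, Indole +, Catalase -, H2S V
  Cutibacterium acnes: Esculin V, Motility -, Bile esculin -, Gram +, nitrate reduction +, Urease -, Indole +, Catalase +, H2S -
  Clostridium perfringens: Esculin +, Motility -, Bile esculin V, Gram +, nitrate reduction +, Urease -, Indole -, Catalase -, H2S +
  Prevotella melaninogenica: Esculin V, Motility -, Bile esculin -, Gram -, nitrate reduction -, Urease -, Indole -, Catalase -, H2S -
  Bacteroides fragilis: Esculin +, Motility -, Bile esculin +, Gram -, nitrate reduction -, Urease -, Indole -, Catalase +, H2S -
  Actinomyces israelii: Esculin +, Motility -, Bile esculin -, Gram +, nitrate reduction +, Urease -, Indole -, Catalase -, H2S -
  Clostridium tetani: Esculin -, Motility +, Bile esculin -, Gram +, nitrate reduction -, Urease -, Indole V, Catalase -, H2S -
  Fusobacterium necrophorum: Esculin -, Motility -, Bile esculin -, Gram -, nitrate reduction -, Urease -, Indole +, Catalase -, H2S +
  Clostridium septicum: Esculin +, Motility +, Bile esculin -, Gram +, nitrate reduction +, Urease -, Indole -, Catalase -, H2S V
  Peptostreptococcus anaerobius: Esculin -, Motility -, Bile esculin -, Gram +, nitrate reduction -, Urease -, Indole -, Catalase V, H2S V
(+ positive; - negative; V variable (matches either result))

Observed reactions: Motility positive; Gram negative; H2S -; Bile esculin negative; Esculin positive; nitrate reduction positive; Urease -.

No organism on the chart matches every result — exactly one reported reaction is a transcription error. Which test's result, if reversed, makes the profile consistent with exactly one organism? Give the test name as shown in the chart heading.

Gram

As reported, no row in the chart matches all 7 reactions.
Reversing Esculin → still no organism matches.
Reversing Gram (to +) → unique match: Clostridium septicum.
Reversing H2S → still no organism matches.
Reversing Urease → still no organism matches.
Reversing nitrate reduction → still no organism matches.
Reversing Bile esculin → still no organism matches.
Reversing Motility → still no organism matches.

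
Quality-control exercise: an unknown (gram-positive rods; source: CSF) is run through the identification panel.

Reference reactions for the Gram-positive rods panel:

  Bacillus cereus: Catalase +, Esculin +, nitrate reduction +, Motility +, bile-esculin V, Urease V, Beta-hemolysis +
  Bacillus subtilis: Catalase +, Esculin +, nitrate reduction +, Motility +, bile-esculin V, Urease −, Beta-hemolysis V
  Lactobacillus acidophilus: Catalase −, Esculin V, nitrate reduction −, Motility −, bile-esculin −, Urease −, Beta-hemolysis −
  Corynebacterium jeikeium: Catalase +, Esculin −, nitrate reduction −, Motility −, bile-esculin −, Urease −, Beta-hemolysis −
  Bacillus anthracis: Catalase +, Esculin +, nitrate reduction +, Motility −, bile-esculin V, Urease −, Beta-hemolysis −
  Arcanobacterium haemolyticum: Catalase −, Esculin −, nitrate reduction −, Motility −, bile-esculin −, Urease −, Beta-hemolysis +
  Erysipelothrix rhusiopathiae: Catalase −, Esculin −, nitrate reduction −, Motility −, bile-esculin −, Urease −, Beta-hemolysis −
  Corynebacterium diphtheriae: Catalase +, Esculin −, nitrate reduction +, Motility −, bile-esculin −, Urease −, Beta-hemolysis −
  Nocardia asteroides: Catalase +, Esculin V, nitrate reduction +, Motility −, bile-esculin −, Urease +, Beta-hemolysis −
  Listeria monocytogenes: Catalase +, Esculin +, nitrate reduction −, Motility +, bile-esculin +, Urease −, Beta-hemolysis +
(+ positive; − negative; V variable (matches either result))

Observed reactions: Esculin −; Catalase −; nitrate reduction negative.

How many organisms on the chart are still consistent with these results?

Catalase −: excludes 7 organisms — 3 left.
Esculin −: all 3 remaining candidates are consistent.
nitrate reduction −: all 3 remaining candidates are consistent.
Still consistent: Arcanobacterium haemolyticum, Erysipelothrix rhusiopathiae, Lactobacillus acidophilus.

3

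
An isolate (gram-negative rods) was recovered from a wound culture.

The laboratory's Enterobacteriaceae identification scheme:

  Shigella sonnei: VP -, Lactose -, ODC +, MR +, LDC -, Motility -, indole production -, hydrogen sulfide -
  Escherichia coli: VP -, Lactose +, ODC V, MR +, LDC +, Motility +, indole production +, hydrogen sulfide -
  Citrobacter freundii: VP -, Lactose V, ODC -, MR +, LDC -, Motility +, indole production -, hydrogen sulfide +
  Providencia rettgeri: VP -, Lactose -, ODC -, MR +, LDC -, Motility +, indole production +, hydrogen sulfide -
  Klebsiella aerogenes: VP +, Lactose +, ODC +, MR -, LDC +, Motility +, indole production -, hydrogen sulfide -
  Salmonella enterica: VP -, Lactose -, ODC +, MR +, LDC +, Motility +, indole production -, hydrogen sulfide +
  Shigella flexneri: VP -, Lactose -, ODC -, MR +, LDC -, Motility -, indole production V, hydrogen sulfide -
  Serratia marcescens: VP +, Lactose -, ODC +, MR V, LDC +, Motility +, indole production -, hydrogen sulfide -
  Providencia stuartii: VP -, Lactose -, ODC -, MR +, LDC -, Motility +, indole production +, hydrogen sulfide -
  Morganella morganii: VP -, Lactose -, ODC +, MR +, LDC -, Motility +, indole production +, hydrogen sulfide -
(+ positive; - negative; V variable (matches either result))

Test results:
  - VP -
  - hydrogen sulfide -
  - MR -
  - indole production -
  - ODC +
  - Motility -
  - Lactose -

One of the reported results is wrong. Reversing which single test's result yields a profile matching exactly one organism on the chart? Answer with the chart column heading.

MR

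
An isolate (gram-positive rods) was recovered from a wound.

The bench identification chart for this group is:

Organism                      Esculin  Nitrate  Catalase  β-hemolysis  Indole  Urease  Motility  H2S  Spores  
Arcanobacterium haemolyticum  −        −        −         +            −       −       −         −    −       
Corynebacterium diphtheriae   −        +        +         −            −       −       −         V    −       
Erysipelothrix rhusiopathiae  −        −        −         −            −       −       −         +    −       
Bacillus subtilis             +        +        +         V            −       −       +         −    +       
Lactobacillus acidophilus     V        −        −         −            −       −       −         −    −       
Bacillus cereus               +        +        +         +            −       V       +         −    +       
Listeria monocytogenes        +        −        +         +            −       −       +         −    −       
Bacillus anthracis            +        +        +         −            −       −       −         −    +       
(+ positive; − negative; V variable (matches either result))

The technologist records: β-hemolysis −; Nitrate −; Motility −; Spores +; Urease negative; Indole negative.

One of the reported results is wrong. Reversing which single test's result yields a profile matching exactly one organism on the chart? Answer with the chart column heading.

Nitrate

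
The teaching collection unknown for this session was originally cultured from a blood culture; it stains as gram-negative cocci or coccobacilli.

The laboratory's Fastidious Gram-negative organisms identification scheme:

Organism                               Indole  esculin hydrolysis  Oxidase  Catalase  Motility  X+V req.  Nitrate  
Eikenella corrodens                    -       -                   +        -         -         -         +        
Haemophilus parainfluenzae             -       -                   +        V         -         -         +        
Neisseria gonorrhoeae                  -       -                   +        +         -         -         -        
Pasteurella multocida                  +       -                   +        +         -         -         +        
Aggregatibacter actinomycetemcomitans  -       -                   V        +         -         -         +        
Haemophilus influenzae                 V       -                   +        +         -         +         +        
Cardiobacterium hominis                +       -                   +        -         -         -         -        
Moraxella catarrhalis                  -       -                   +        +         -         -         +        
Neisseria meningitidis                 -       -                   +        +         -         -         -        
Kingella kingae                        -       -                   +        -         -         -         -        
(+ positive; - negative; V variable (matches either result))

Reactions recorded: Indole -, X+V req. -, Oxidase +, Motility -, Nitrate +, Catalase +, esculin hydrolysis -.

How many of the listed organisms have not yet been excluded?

3

X+V req. -: excludes Haemophilus influenzae — 9 left.
Catalase +: excludes Eikenella corrodens, Cardiobacterium hominis, Kingella kingae — 6 left.
Oxidase +: all 6 remaining candidates are consistent.
Indole -: excludes Pasteurella multocida — 5 left.
esculin hydrolysis -: all 5 remaining candidates are consistent.
Motility -: all 5 remaining candidates are consistent.
Nitrate +: excludes Neisseria gonorrhoeae, Neisseria meningitidis — 3 left.
Still consistent: Aggregatibacter actinomycetemcomitans, Haemophilus parainfluenzae, Moraxella catarrhalis.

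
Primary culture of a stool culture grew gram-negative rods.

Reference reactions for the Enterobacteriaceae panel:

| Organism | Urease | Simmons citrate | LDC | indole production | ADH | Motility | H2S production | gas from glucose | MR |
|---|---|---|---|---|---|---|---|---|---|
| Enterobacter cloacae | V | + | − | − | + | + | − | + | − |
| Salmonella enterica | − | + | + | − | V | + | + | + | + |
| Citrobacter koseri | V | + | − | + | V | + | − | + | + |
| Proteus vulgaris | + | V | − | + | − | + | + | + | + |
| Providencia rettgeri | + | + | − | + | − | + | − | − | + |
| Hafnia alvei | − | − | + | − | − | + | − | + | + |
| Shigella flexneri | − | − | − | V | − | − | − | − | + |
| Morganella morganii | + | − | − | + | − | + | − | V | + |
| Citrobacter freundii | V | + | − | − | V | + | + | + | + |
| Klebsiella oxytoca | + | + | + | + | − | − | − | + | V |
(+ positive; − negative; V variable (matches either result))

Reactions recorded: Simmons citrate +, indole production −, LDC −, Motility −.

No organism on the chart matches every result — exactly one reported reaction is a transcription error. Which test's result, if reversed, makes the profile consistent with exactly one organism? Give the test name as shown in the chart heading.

Simmons citrate

As reported, no row in the chart matches all 4 reactions.
Reversing Motility → 2 organisms match (not unique).
Reversing Simmons citrate (to −) → unique match: Shigella flexneri.
Reversing LDC → still no organism matches.
Reversing indole production → still no organism matches.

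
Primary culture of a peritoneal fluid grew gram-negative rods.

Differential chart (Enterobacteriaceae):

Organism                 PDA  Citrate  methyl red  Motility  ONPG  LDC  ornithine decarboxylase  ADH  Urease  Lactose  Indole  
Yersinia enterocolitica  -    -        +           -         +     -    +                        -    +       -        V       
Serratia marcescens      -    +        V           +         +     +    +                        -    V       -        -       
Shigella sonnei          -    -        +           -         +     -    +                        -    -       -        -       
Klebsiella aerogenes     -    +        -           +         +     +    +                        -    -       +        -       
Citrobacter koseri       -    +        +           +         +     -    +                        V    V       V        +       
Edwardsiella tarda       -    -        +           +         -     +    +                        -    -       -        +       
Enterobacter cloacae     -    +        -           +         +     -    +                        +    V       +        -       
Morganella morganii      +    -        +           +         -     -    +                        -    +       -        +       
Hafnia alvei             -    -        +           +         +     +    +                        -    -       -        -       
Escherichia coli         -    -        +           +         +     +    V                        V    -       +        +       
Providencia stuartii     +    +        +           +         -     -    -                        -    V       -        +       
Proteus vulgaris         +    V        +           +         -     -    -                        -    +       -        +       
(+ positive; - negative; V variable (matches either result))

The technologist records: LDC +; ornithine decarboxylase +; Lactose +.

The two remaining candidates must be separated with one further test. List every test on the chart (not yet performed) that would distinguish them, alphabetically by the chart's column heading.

LDC +: excludes 7 organisms — 5 left.
Lactose +: excludes Serratia marcescens, Edwardsiella tarda, Hafnia alvei — 2 left.
ornithine decarboxylase +: all 2 remaining candidates are consistent.
Two candidates remain: Escherichia coli and Klebsiella aerogenes.
  PDA: - vs - — same for both, does not separate.
  Citrate: Escherichia coli -, Klebsiella aerogenes + — discriminates.
  methyl red: Escherichia coli +, Klebsiella aerogenes - — discriminates.
  Motility: + vs + — same for both, does not separate.
  ONPG: + vs + — same for both, does not separate.
  ADH: V vs - — variable for at least one, does not separate.
  Urease: - vs - — same for both, does not separate.
  Indole: Escherichia coli +, Klebsiella aerogenes - — discriminates.

Citrate, Indole, methyl red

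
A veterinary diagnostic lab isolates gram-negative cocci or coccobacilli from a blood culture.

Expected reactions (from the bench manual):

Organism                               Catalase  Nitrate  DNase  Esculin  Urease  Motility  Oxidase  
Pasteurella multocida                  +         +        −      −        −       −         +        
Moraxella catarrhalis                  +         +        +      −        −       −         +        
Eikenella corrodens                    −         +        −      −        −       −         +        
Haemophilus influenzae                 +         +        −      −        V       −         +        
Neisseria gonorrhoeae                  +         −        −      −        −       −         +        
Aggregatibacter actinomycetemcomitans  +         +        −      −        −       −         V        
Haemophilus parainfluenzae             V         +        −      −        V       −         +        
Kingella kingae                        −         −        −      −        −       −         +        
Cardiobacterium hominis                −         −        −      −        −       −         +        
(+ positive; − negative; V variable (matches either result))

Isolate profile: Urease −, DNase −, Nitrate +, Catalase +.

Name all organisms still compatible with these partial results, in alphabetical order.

DNase −: excludes Moraxella catarrhalis — 8 left.
Urease −: all 8 remaining candidates are consistent.
Nitrate +: excludes Neisseria gonorrhoeae, Kingella kingae, Cardiobacterium hominis — 5 left.
Catalase +: excludes Eikenella corrodens — 4 left.

Aggregatibacter actinomycetemcomitans, Haemophilus influenzae, Haemophilus parainfluenzae, Pasteurella multocida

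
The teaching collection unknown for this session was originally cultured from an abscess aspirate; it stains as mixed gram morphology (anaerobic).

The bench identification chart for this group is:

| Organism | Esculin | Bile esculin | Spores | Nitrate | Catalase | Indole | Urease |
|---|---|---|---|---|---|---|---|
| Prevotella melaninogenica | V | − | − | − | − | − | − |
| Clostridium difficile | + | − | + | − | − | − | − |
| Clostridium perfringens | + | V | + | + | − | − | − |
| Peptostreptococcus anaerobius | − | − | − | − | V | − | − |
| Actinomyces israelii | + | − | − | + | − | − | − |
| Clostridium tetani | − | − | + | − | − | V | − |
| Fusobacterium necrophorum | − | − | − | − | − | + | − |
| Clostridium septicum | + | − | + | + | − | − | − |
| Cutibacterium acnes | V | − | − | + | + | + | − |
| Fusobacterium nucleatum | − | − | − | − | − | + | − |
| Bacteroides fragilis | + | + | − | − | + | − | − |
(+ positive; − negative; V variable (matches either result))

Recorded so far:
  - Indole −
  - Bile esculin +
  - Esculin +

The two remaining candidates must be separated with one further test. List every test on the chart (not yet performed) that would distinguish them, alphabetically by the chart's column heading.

Bile esculin +: excludes 9 organisms — 2 left.
Indole −: all 2 remaining candidates are consistent.
Esculin +: all 2 remaining candidates are consistent.
Two candidates remain: Bacteroides fragilis and Clostridium perfringens.
  Spores: Bacteroides fragilis −, Clostridium perfringens + — discriminates.
  Nitrate: Bacteroides fragilis −, Clostridium perfringens + — discriminates.
  Catalase: Bacteroides fragilis +, Clostridium perfringens − — discriminates.
  Urease: − vs − — same for both, does not separate.

Catalase, Nitrate, Spores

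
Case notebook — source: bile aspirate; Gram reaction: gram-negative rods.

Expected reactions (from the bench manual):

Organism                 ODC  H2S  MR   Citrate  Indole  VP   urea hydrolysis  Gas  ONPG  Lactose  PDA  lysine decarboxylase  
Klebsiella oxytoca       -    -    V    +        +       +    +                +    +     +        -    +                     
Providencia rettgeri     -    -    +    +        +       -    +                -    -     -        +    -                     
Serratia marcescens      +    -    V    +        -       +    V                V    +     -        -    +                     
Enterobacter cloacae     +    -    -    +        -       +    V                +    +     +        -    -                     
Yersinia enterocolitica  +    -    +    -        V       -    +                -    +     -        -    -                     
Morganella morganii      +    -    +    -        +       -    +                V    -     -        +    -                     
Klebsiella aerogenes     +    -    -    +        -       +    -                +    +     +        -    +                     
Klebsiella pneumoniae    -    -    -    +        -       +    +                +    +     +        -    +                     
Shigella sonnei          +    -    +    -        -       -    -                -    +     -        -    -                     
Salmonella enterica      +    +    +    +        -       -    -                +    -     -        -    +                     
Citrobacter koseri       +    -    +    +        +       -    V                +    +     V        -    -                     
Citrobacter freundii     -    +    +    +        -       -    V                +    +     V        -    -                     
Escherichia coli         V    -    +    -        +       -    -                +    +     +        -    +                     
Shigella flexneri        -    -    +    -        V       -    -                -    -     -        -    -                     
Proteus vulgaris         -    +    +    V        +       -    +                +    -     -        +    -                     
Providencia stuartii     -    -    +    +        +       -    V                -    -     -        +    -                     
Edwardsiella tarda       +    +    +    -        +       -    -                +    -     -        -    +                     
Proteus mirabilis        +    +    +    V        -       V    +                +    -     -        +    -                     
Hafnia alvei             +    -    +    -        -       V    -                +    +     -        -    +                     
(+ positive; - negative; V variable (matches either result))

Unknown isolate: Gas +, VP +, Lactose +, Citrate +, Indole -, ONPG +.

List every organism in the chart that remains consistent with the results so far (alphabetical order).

Enterobacter cloacae, Klebsiella aerogenes, Klebsiella pneumoniae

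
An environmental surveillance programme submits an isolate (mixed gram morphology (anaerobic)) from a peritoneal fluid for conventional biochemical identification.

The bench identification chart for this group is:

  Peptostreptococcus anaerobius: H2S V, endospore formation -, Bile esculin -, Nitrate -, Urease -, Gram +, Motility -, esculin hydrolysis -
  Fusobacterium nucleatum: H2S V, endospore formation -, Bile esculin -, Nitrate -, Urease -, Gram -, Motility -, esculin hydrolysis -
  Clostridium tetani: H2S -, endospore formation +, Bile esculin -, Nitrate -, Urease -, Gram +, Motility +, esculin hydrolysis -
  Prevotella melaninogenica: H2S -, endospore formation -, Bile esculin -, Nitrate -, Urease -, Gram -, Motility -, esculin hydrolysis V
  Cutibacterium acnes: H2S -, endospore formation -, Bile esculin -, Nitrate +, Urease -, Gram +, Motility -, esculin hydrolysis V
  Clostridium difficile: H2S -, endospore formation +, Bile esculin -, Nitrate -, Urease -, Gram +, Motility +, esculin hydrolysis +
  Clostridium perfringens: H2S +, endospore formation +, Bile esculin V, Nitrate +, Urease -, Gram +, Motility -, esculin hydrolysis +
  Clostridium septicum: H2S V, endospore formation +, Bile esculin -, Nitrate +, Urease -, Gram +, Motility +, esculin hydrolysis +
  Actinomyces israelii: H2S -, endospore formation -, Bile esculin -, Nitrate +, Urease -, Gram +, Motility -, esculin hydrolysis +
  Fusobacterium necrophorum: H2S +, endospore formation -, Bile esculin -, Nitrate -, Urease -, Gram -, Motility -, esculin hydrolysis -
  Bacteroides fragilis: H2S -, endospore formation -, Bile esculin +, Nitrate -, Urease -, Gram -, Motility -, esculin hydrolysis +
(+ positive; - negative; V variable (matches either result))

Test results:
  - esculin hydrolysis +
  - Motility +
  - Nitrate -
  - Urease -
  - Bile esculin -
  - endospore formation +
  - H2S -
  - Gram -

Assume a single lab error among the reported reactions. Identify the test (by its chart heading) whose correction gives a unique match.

As reported, no row in the chart matches all 8 reactions.
Reversing Bile esculin → still no organism matches.
Reversing esculin hydrolysis → still no organism matches.
Reversing Gram (to +) → unique match: Clostridium difficile.
Reversing Motility → still no organism matches.
Reversing endospore formation → still no organism matches.
Reversing Nitrate → still no organism matches.
Reversing H2S → still no organism matches.
Reversing Urease → still no organism matches.

Gram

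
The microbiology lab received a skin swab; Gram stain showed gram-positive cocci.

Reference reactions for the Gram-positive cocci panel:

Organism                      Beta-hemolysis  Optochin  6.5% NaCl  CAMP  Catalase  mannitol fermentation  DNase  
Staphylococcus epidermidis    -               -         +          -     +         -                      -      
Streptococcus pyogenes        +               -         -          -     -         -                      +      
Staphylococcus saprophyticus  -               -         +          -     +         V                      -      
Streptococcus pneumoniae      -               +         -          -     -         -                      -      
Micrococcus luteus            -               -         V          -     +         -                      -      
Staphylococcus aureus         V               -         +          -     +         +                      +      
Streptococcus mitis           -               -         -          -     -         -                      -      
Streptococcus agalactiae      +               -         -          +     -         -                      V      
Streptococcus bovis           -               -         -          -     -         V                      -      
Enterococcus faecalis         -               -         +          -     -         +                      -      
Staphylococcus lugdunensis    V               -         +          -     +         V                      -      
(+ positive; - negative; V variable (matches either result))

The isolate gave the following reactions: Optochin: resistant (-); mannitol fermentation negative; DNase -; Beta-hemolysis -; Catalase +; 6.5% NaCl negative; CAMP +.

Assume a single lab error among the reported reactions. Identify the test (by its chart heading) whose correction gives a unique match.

CAMP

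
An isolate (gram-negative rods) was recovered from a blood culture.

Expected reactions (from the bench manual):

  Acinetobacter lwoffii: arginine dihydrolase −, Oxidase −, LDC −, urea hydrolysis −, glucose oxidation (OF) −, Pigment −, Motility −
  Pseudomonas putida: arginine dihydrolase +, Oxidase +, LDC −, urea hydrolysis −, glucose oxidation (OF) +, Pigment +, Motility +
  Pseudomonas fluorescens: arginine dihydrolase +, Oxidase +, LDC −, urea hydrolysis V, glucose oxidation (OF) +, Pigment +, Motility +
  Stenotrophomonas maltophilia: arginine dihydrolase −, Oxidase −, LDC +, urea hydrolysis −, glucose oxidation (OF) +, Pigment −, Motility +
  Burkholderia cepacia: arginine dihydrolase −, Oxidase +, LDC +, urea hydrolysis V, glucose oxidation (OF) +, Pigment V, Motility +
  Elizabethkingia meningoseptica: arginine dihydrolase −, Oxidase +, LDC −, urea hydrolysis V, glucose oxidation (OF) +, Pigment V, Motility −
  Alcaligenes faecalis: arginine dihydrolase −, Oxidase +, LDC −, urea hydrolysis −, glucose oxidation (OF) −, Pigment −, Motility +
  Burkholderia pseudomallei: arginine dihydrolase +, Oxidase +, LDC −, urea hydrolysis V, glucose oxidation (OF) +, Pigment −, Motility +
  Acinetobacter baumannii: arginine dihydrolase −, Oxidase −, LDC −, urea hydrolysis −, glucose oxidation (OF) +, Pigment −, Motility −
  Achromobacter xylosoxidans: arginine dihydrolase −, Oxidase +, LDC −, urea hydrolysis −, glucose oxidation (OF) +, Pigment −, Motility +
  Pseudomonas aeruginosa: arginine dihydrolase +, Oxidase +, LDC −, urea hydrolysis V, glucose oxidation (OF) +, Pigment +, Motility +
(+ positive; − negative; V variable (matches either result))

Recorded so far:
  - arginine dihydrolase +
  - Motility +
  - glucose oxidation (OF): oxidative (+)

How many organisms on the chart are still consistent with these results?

4

arginine dihydrolase +: excludes 7 organisms — 4 left.
glucose oxidation (OF) +: all 4 remaining candidates are consistent.
Motility +: all 4 remaining candidates are consistent.
Still consistent: Burkholderia pseudomallei, Pseudomonas aeruginosa, Pseudomonas fluorescens, Pseudomonas putida.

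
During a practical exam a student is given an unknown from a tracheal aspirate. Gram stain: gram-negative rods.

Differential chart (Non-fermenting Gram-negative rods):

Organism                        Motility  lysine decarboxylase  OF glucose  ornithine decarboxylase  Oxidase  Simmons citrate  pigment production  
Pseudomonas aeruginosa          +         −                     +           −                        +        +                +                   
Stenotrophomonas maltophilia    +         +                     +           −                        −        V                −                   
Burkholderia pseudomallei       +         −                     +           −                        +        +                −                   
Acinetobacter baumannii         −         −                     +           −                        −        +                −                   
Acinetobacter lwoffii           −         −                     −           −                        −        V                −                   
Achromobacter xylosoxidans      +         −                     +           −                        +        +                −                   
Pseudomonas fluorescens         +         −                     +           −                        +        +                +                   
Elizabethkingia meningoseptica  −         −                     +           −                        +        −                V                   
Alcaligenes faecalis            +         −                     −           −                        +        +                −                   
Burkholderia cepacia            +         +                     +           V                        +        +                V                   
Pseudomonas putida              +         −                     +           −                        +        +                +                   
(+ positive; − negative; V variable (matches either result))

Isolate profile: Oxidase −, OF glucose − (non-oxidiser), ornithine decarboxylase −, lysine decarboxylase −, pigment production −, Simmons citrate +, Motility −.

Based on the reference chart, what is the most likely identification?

lysine decarboxylase −: excludes Stenotrophomonas maltophilia, Burkholderia cepacia — 9 left.
Motility −: excludes 6 organisms — 3 left.
Oxidase −: excludes Elizabethkingia meningoseptica — 2 left.
ornithine decarboxylase −: all 2 remaining candidates are consistent.
pigment production −: all 2 remaining candidates are consistent.
OF glucose −: excludes Acinetobacter baumannii — 1 left.
Simmons citrate +: the one remaining candidate is consistent.

Acinetobacter lwoffii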